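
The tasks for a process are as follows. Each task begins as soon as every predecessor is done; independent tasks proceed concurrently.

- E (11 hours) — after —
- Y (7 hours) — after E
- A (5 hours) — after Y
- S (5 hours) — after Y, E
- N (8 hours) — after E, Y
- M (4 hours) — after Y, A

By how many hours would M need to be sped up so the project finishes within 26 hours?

Current finish: 27 hours; target: 26.
M is on every critical path, so each hour cut from M cuts the finish by one (this holds down to a finish of 26).
Need 27 − 26 = 1 hour off M → M becomes 3 hours, finish becomes 26.

1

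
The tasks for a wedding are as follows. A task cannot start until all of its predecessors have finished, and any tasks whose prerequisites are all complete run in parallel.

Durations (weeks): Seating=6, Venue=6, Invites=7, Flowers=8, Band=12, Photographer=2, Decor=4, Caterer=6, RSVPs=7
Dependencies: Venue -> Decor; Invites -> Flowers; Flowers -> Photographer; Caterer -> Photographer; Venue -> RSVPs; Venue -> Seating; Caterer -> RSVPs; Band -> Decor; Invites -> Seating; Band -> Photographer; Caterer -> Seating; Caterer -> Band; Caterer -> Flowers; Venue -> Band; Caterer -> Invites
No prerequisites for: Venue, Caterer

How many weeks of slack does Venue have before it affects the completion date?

1

Critical path: Caterer→Invites→Flowers→Photographer = 6+7+8+2 = 23, so the finish is 23 weeks.
Venue finishes as early as 6 and must finish by 7.
So Venue can slip 7 − 6 = 1 week.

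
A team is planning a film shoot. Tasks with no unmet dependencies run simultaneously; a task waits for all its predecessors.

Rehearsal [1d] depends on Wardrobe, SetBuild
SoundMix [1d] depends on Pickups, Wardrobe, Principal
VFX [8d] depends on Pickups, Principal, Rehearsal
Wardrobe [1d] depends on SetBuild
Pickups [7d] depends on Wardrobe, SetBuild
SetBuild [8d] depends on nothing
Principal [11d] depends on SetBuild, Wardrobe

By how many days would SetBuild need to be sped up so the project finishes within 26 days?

2

Current finish: 28 days; target: 26.
SetBuild is on every critical path, so each day cut from SetBuild cuts the finish by one (this holds down to a finish of 21).
Need 28 − 26 = 2 days off SetBuild → SetBuild becomes 6 days, finish becomes 26.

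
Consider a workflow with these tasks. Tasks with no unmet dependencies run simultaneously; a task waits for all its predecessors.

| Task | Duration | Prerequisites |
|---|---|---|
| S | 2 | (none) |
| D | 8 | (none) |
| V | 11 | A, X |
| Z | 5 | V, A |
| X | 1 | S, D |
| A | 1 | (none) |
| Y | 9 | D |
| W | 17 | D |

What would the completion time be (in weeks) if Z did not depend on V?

25

Before: longest chain D→X→V→Z = 8+1+11+5 = 25, finish 25.
Without V→Z, Z's earliest start moves from 20 to 1.
After: D→W = 8+17 = 25 → 25 weeks.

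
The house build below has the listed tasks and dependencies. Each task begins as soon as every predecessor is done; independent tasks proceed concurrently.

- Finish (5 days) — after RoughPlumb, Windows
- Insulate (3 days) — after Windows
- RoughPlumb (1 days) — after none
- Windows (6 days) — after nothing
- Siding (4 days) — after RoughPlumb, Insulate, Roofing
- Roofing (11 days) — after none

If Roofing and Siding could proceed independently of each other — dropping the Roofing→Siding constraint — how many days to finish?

Before: longest chain Roofing→Siding = 11+4 = 15, finish 15.
Without Roofing→Siding, Siding's earliest start moves from 11 to 9.
After: Windows→Insulate→Siding = 6+3+4 = 13 → 13 days.

13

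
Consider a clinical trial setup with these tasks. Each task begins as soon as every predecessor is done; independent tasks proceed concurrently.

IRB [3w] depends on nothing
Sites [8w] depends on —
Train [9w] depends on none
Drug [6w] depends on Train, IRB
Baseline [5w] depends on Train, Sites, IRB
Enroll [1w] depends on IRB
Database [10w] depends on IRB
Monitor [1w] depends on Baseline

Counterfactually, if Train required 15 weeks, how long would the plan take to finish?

21

Actual critical path: Train→Drug = 9+6 = 15 ⇒ 15 weeks.
Since Train is critical, the +6 change carries straight to that chain (now 21 weeks).
No other chain overtakes it, so the finish is 21 weeks.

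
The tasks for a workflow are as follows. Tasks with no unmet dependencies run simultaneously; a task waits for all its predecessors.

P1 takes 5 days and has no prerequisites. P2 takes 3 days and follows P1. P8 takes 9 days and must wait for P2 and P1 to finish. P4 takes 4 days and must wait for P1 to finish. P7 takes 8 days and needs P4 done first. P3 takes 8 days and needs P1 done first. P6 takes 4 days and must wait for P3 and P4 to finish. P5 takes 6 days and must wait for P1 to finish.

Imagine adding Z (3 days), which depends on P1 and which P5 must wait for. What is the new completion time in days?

17

Originally the workflow takes 17 days.
With Z inserted, P5 now waits for max(P1, Z).
New critical path: P1→P2→P8 = 5+3+9 = 17 ⇒ 17 days.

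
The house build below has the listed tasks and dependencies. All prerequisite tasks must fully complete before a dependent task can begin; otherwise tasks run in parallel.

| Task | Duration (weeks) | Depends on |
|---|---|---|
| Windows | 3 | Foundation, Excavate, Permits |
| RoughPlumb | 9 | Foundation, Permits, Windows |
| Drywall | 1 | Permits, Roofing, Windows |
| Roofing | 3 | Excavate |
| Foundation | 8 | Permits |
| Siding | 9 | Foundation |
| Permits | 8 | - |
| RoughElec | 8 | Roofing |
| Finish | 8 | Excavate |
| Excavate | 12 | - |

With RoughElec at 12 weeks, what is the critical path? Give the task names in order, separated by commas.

Permits, Foundation, Windows, RoughPlumb

As given, the longest chain is Permits→Foundation→Windows→RoughPlumb = 8+8+3+9 = 28, so the finish is 28 weeks.
RoughElec is off the critical path — its longest chain is 23 weeks, giving 5 of slack.
That remains the longest chain; total 28 weeks.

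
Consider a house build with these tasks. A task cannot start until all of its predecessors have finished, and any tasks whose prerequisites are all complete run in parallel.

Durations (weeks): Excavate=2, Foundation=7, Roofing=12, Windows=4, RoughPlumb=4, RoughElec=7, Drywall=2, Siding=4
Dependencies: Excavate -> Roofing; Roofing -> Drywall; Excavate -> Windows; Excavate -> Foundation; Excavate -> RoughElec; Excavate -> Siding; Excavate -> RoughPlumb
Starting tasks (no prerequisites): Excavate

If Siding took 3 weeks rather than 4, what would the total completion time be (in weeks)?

16

Actual critical path: Excavate→Roofing→Drywall = 2+12+2 = 16 ⇒ 16 weeks.
Siding has 10 weeks of float (longest path through it is 6).
That remains the longest chain; total 16 weeks.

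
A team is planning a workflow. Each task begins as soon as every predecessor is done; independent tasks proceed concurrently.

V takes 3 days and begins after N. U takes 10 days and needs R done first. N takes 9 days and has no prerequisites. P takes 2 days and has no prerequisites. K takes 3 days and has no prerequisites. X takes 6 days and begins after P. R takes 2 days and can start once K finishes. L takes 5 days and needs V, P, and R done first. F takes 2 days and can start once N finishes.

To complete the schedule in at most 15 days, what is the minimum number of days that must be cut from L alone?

2

Current finish: 17 days; target: 15.
L is on every critical path, so each day cut from L cuts the finish by one (this holds down to a finish of 15).
Need 17 − 15 = 2 days off L → L becomes 3 days, finish becomes 15.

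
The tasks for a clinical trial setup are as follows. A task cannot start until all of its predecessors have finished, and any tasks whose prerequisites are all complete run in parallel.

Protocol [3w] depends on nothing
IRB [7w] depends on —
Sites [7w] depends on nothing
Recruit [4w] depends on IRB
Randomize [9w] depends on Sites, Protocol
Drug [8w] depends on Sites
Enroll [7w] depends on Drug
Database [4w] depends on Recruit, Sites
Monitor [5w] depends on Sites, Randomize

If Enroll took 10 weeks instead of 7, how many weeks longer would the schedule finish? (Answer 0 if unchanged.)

Baseline: Sites→Drug→Enroll = 7+8+7 = 22 → 22 weeks.
Enroll is on the critical path; changing it to 10 makes that path 25 weeks.
That remains the longest chain; total 25 weeks.
Change in finish: 25 − 22 = +3 weeks.

3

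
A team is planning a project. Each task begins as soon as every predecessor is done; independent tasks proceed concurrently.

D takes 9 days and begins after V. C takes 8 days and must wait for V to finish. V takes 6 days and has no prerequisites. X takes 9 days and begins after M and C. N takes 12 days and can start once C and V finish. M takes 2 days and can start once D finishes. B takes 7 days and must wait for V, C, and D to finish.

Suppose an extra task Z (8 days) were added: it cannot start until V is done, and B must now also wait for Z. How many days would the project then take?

26

Originally the project takes 26 days.
With Z inserted, B now waits for max(V, C, D, Z).
New critical path: V→D→M→X = 6+9+2+9 = 26 ⇒ 26 days.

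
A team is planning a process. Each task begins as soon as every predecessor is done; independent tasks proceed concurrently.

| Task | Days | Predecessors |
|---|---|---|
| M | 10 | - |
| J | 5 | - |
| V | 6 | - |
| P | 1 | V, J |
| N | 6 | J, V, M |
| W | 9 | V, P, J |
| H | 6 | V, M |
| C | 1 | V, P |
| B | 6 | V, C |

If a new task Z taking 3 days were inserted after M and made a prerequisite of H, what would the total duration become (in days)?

19

Originally the job takes 16 days.
With Z inserted, H now waits for max(V, M, Z).
New critical path: M→Z→H = 10+3+6 = 19 ⇒ 19 days.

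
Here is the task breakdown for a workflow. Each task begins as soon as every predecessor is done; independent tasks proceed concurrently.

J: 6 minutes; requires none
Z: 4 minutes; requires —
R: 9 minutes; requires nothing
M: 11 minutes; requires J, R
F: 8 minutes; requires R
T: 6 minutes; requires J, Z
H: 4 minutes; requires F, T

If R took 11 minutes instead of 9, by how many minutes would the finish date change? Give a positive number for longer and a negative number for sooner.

Actual critical path: R→F→H = 9+8+4 = 21 ⇒ 21 minutes.
Since R is critical, the +2 change carries straight to that chain (now 23 minutes).
No other chain overtakes it, so the finish is 23 minutes.
Change in finish: 23 − 21 = +2 minutes.

2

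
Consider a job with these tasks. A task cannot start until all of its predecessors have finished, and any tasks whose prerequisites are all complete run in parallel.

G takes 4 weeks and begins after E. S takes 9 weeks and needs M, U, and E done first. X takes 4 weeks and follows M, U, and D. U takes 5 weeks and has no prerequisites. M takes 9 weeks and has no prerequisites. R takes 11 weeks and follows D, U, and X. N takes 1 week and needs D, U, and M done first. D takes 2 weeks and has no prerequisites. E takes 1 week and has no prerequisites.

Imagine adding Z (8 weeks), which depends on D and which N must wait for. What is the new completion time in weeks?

24

Originally the schedule takes 24 weeks.
With Z inserted, N now waits for max(D, U, M, Z).
New critical path: M→X→R = 9+4+11 = 24 ⇒ 24 weeks.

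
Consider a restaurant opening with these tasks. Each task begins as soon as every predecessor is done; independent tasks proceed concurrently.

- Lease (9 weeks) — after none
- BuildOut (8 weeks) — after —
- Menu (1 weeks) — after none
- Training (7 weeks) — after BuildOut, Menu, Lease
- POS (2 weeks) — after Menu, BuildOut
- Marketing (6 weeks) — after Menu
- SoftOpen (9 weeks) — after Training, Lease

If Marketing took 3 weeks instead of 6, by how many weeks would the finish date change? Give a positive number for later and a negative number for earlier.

0

As given, the longest chain is Lease→Training→SoftOpen = 9+7+9 = 25, so the finish is 25 weeks.
The longest path through Marketing is only 7 weeks, so Marketing has float 18.
That remains the longest chain; total 25 weeks.
Change in finish: 25 − 25 = +0 weeks.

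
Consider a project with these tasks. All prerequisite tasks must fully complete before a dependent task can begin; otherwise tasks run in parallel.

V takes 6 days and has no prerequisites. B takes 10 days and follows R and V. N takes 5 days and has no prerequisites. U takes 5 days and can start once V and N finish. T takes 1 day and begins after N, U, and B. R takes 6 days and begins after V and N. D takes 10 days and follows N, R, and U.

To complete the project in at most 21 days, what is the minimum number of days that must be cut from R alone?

2

Current finish: 23 days; target: 21.
R is on every critical path, so each day cut from R cuts the finish by one (this holds down to a finish of 21).
Need 23 − 21 = 2 days off R → R becomes 4 days, finish becomes 21.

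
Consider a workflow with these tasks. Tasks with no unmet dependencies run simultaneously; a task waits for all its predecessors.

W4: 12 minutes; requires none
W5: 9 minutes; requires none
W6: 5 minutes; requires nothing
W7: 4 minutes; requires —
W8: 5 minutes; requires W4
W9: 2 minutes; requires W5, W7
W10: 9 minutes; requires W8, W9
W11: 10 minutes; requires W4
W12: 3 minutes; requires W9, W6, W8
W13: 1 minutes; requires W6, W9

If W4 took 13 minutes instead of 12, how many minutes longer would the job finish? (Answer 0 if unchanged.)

Baseline: W4→W8→W10 = 12+5+9 = 26 → 26 minutes.
Since W4 is critical, the +1 change carries straight to that chain (now 27 minutes).
No other chain overtakes it, so the finish is 27 minutes.
Change in finish: 27 − 26 = +1 minutes.

1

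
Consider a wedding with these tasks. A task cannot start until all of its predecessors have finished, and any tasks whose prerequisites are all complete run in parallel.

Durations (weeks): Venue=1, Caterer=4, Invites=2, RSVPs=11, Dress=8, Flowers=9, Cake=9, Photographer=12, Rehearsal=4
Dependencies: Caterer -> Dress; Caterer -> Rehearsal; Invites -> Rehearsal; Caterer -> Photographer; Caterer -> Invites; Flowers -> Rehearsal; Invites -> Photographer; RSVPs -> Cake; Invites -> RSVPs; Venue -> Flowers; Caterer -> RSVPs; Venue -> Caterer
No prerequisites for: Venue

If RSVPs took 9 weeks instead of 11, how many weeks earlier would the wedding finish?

2

The binding path is Venue→Caterer→Invites→RSVPs→Cake = 1+4+2+11+9 = 27; finish at 27 weeks.
RSVPs lies on that path, so at 9 weeks the path becomes 25 weeks.
That remains the longest chain; total 25 weeks.
Change in finish: 25 − 27 = -2 weeks.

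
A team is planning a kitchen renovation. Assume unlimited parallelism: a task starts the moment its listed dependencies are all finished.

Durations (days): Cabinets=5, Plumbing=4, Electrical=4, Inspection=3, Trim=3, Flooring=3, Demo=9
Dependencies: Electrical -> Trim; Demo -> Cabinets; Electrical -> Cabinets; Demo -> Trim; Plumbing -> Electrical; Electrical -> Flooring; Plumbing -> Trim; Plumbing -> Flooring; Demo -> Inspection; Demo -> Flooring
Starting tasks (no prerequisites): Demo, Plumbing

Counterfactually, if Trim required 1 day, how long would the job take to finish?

14

The binding path is Demo→Cabinets = 9+5 = 14; finish at 14 days.
Trim has 2 days of float (longest path through it is 12).
No other chain overtakes it, so the finish is 14 days.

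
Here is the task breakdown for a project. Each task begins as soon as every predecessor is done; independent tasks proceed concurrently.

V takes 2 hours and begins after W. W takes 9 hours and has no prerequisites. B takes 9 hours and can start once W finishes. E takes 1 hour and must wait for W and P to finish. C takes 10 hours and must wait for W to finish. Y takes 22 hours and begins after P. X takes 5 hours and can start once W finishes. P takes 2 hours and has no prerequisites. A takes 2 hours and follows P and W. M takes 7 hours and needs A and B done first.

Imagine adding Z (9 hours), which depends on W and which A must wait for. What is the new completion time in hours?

27

Originally the project takes 25 hours.
With Z inserted, A now waits for max(P, W, Z).
New critical path: W→Z→A→M = 9+9+2+7 = 27 ⇒ 27 hours.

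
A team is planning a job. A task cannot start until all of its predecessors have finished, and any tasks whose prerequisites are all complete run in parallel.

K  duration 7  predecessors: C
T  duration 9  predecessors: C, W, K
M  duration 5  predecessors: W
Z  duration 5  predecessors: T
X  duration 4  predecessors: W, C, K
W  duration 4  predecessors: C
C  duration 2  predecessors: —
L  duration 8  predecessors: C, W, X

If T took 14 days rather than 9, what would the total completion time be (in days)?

Critical path before the change: C→K→T→Z = 2+7+9+5 = 23 giving 23 days.
T lies on that path, so at 14 days the path becomes 28 days.
The critical path is still C→K→T→Z; finish is now 28 days.

28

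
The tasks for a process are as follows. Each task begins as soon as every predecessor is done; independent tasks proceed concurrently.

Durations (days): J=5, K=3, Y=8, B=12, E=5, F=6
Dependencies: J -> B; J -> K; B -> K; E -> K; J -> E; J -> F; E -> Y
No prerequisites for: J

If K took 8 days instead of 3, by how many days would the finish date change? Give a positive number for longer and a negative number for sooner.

Actual critical path: J→B→K = 5+12+3 = 20 ⇒ 20 days.
Since K is critical, the +5 change carries straight to that chain (now 25 days).
That remains the longest chain; total 25 days.
Change in finish: 25 − 20 = +5 days.

5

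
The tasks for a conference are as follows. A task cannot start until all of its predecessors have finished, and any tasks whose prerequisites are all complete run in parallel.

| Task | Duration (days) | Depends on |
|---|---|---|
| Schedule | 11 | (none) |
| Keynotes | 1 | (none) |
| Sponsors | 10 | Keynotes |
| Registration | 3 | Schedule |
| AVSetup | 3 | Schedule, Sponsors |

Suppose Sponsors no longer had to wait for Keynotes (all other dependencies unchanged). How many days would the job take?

With the dependency in place, Schedule→Registration = 11+3 = 14 sets the finish at 14 days.
Without Keynotes→Sponsors, Sponsors's earliest start moves from 1 to 0.
After: Schedule→Registration = 11+3 = 14 → 14 days.

14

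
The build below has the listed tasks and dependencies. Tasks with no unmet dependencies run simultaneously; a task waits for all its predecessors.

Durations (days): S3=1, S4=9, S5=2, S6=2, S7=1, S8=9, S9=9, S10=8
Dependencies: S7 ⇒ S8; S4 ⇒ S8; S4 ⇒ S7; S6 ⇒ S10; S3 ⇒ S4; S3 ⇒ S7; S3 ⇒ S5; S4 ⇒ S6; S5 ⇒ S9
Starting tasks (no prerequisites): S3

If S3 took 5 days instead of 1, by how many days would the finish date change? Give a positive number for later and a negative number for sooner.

Actual critical path: S3→S4→S6→S10 = 1+9+2+8 = 20 ⇒ 20 days.
Since S3 is critical, the +4 change carries straight to that chain (now 24 days).
The critical path is still S3→S4→S6→S10; finish is now 24 days.
Change in finish: 24 − 20 = +4 days.

4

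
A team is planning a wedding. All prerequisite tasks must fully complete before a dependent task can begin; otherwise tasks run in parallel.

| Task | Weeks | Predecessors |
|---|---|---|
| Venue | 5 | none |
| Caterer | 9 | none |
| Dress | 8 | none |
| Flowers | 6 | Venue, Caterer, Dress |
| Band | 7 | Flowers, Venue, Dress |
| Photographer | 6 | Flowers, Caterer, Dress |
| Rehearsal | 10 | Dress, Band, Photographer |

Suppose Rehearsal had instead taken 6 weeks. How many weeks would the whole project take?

28

Baseline: Caterer→Flowers→Band→Rehearsal = 9+6+7+10 = 32 → 32 weeks.
Rehearsal lies on that path, so at 6 weeks the path becomes 28 weeks.
No other chain overtakes it, so the finish is 28 weeks.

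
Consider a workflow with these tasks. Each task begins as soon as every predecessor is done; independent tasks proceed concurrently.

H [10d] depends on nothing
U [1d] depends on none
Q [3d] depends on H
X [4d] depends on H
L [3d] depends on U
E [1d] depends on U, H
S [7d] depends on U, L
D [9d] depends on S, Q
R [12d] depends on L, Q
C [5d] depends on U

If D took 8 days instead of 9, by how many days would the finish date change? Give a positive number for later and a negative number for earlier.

0

The binding path is H→Q→R = 10+3+12 = 25; finish at 25 days.
D is off the critical path — its longest chain is 22 days, giving 3 of slack.
The critical path is still H→Q→R; finish is now 25 days.
Change in finish: 25 − 25 = +0 days.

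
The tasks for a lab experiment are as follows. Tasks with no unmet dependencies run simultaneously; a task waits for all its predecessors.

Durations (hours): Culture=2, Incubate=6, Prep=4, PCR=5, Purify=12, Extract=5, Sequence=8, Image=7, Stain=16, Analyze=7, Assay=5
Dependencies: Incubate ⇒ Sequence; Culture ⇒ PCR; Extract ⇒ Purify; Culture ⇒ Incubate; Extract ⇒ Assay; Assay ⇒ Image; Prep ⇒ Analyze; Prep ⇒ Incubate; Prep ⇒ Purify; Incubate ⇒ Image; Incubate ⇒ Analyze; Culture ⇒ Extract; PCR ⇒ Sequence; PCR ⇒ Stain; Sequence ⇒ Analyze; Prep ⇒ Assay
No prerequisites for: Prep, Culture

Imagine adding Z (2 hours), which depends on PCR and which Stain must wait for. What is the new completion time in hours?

25

Originally the project takes 25 hours.
With Z inserted, Stain now waits for max(PCR, Z).
New critical path: Prep→Incubate→Sequence→Analyze = 4+6+8+7 = 25 ⇒ 25 hours.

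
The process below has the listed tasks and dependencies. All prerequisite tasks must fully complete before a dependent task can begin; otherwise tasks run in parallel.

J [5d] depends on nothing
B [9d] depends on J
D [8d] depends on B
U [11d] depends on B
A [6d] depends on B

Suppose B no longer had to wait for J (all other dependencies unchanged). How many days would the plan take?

With the dependency in place, J→B→U = 5+9+11 = 25 sets the finish at 25 days.
Without J→B, B's earliest start moves from 5 to 0.
After: B→U = 9+11 = 20 → 20 days.

20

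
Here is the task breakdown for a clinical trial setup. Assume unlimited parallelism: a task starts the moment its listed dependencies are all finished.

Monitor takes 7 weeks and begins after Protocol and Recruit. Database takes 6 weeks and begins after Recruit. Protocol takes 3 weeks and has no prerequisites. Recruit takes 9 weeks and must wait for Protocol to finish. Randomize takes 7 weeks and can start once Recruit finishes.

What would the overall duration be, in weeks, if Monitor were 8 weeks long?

Baseline: Protocol→Recruit→Monitor = 3+9+7 = 19 → 19 weeks.
Monitor is on the critical path; changing it to 8 makes that path 20 weeks.
That remains the longest chain; total 20 weeks.

20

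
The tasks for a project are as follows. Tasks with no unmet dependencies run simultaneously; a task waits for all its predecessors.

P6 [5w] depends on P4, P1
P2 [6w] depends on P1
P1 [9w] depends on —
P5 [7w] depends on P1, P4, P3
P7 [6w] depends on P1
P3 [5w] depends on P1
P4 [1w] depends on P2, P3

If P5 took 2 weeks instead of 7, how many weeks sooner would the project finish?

Actual critical path: P1→P2→P4→P5 = 9+6+1+7 = 23 ⇒ 23 weeks.
P5 lies on that path, so at 2 weeks the path becomes 18 weeks.
The binding chain switches to P1→P2→P4→P6 = 9+6+1+5 = 21; finish 21 weeks.
Change in finish: 21 − 23 = -2 weeks.

2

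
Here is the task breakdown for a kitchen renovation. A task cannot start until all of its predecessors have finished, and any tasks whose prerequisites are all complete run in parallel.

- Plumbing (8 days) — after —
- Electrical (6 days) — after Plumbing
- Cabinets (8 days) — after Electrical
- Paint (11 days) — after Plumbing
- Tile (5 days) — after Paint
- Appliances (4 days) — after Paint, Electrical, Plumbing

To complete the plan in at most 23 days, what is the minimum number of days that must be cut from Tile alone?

Current finish: 24 days; target: 23.
Tile is on every critical path, so each day cut from Tile cuts the finish by one (this holds down to a finish of 23).
Need 24 − 23 = 1 day off Tile → Tile becomes 4 days, finish becomes 23.

1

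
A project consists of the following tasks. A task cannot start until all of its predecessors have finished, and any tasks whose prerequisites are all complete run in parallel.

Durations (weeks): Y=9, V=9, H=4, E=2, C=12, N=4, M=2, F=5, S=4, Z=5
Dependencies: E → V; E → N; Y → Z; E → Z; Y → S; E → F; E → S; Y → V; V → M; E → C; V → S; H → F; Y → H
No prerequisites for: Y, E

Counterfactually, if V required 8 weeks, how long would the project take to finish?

The binding path is Y→V→S = 9+9+4 = 22; finish at 22 weeks.
V lies on that path, so at 8 weeks the path becomes 21 weeks.
The critical path is still Y→V→S; finish is now 21 weeks.

21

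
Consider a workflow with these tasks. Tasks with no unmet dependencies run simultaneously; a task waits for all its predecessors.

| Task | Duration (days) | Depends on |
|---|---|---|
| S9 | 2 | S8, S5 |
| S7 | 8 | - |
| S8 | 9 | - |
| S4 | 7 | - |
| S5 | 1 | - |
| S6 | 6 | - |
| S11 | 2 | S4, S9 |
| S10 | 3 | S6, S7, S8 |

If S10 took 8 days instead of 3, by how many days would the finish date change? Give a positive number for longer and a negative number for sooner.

The binding path is S8→S9→S11 = 9+2+2 = 13; finish at 13 days.
S10 is off the critical path — its longest chain is 12 days, giving 1 of slack.
New critical path: S8→S10 = 9+8 = 17 ⇒ 17 days.
Change in finish: 17 − 13 = +4 days.

4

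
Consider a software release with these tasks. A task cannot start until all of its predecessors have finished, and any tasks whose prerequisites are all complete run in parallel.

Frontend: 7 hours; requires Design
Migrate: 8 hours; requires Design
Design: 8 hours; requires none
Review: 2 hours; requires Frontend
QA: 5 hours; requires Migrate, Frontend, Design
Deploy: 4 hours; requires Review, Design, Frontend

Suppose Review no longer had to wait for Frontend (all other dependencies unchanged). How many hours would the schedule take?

Before: longest chain Design→Frontend→Review→Deploy = 8+7+2+4 = 21, finish 21.
Without Frontend→Review, Review's earliest start moves from 15 to 0.
The longest chain is now Design→Migrate→QA = 8+8+5 = 21, so the schedule takes 21 hours.

21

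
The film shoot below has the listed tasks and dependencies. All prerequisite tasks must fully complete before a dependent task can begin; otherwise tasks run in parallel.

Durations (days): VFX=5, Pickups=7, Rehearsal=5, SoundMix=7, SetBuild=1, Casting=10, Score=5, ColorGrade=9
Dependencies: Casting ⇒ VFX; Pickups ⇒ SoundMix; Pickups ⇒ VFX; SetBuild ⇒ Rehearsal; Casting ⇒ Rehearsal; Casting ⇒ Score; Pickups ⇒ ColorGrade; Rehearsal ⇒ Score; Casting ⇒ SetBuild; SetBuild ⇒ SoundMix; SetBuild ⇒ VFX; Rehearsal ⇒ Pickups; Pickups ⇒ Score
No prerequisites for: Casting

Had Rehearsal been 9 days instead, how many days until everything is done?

Baseline: Casting→SetBuild→Rehearsal→Pickups→ColorGrade = 10+1+5+7+9 = 32 → 32 days.
Since Rehearsal is critical, the +4 change carries straight to that chain (now 36 days).
The critical path is still Casting→SetBuild→Rehearsal→Pickups→ColorGrade; finish is now 36 days.

36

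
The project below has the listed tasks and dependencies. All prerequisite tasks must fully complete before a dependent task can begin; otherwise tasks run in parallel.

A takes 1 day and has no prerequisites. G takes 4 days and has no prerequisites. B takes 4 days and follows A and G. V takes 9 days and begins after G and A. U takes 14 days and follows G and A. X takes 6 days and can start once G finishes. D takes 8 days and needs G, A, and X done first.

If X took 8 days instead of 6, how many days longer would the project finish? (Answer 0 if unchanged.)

The binding path is G→X→D = 4+6+8 = 18; finish at 18 days.
Since X is critical, the +2 change carries straight to that chain (now 20 days).
No other chain overtakes it, so the finish is 20 days.
Change in finish: 20 − 18 = +2 days.

2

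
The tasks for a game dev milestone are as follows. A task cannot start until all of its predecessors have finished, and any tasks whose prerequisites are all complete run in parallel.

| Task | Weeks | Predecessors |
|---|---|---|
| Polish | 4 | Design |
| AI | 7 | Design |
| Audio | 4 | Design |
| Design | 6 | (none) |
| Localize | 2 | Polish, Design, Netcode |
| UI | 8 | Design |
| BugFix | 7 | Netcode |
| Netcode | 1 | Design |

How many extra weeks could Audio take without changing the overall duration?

4

Critical path: Design→UI = 6+8 = 14, so the finish is 14 weeks.
Longest path through Audio: 10 weeks (earliest finish 10, latest finish 14).
Float = 14 − 10 = 4.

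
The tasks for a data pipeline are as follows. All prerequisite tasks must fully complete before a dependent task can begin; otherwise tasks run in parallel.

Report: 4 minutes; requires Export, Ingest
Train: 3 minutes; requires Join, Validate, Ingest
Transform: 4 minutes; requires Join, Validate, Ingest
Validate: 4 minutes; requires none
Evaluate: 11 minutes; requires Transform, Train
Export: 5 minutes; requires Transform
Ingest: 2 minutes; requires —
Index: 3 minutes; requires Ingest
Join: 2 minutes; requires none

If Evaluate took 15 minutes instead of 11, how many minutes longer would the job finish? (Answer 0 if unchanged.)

Baseline: Validate→Transform→Evaluate = 4+4+11 = 19 → 19 minutes.
Since Evaluate is critical, the +4 change carries straight to that chain (now 23 minutes).
That remains the longest chain; total 23 minutes.
Change in finish: 23 − 19 = +4 minutes.

4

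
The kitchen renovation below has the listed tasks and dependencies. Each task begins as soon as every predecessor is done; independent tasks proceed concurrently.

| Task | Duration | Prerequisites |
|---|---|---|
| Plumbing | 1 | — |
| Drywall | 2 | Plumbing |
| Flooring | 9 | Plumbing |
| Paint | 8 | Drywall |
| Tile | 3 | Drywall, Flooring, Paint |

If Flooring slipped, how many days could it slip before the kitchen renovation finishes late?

Critical path: Plumbing→Drywall→Paint→Tile = 1+2+8+3 = 14, so the finish is 14 days.
Flooring finishes as early as 10 and must finish by 11.
Slack of Flooring = 2 − 1 = 1 day.

1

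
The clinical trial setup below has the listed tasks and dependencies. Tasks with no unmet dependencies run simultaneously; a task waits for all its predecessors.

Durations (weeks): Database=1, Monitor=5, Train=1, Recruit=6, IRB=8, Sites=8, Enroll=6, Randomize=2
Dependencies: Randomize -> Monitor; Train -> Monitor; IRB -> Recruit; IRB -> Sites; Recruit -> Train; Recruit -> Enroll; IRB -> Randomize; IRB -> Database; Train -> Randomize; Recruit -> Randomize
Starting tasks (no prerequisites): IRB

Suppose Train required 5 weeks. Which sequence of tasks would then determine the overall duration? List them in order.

IRB, Recruit, Train, Randomize, Monitor

Actual critical path: IRB→Recruit→Train→Randomize→Monitor = 8+6+1+2+5 = 22 ⇒ 22 weeks.
Train is on the critical path; changing it to 5 makes that path 26 weeks.
The critical path is still IRB→Recruit→Train→Randomize→Monitor; finish is now 26 weeks.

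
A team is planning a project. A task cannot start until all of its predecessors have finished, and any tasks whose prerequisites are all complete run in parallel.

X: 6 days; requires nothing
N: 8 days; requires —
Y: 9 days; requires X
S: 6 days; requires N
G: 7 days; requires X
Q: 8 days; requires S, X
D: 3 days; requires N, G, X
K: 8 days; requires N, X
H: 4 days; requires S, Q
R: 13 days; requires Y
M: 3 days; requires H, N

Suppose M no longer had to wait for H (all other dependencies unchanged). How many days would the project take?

28

Original critical path: N→S→Q→H→M = 8+6+8+4+3 = 29 ⇒ 29 days.
Without H→M, M's earliest start moves from 26 to 8.
After: X→Y→R = 6+9+13 = 28 → 28 days.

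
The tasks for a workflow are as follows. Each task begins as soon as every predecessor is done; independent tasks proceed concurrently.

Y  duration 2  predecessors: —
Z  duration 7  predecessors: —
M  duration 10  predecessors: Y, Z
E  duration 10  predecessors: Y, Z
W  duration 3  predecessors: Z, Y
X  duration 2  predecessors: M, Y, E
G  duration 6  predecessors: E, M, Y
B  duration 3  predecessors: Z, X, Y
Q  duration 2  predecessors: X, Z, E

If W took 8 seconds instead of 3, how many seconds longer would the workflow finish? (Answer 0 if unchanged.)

0

As given, the longest chain is Z→M→G = 7+10+6 = 23, so the finish is 23 seconds.
The longest path through W is only 10 seconds, so W has float 13.
That remains the longest chain; total 23 seconds.
Change in finish: 23 − 23 = +0 seconds.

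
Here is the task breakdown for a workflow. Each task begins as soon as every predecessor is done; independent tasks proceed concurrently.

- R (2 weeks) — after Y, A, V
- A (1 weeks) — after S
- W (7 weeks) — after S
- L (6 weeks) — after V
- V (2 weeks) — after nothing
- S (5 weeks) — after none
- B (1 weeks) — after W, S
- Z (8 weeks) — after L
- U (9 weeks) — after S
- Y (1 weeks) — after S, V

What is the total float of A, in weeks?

8

V→L→Z = 2+6+8 = 16 sets the makespan at 16 weeks.
A finishes as early as 6 and must finish by 14.
So A can slip 14 − 6 = 8 weeks.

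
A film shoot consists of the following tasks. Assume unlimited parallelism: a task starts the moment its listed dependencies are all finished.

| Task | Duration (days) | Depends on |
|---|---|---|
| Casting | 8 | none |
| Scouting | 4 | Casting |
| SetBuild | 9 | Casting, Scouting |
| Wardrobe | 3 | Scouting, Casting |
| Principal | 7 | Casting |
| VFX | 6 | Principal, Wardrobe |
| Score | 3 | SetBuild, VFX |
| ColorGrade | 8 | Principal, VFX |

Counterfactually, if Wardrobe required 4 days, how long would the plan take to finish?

30

Baseline: Casting→Scouting→Wardrobe→VFX→ColorGrade = 8+4+3+6+8 = 29 → 29 days.
Since Wardrobe is critical, the +1 change carries straight to that chain (now 30 days).
No other chain overtakes it, so the finish is 30 days.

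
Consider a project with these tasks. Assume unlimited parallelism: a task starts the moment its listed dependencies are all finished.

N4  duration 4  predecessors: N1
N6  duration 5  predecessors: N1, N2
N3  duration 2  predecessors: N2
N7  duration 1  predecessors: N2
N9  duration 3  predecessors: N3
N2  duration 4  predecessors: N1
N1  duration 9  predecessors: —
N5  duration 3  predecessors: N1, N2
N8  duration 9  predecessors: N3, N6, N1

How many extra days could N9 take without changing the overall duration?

9

The longest chain is N1→N2→N6→N8 = 9+4+5+9 = 27; overall finish 27 days.
Longest path through N9: 18 days (earliest finish 18, latest finish 27).
Slack of N9 = 24 − 15 = 9 days.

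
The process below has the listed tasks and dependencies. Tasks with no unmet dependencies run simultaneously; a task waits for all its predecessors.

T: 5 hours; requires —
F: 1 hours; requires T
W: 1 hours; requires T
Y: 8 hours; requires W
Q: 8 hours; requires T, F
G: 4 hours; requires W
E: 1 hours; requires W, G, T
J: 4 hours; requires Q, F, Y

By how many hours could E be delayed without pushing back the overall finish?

Critical path: T→F→Q→J = 5+1+8+4 = 18, so the finish is 18 hours.
The longest chain containing E totals 11 hours.
Slack of E = 17 − 10 = 7 hours.

7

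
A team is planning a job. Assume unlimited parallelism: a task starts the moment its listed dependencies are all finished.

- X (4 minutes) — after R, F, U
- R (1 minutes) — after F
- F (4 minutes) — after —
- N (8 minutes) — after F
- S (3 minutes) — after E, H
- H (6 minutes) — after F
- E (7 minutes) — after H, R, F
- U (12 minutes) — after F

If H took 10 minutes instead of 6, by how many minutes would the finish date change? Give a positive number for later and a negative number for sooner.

Critical path before the change: F→H→E→S = 4+6+7+3 = 20 giving 20 minutes.
H is on the critical path; changing it to 10 makes that path 24 minutes.
The critical path is still F→H→E→S; finish is now 24 minutes.
Change in finish: 24 − 20 = +4 minutes.

4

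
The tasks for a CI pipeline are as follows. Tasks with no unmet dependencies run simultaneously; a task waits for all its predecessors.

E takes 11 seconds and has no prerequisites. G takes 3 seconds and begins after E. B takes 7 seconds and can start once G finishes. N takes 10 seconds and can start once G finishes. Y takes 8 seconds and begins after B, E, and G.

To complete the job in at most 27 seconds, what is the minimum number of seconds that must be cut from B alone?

Current finish: 29 seconds; target: 27.
B is on every critical path, so each second cut from B cuts the finish by one (this holds down to a finish of 24).
Need 29 − 27 = 2 seconds off B → B becomes 5 seconds, finish becomes 27.

2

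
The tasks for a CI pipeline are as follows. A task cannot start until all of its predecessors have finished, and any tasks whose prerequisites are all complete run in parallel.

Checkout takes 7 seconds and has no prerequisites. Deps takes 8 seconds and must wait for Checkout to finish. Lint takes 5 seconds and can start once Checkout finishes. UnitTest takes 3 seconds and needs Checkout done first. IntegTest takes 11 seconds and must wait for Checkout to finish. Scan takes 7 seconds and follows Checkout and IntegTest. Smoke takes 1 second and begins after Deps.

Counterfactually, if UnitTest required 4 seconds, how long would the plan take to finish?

25

As given, the longest chain is Checkout→IntegTest→Scan = 7+11+7 = 25, so the finish is 25 seconds.
UnitTest has 15 seconds of float (longest path through it is 10).
No other chain overtakes it, so the finish is 25 seconds.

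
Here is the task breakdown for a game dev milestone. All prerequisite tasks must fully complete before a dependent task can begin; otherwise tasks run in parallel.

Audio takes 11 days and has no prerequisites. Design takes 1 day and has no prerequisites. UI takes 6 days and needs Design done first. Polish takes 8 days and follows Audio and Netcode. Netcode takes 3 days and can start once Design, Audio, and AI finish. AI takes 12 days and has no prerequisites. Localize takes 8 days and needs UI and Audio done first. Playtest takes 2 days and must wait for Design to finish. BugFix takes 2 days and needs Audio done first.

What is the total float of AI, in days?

Critical path: AI→Netcode→Polish = 12+3+8 = 23, so the finish is 23 days.
The longest chain containing AI totals 23 days.
Float = 23 − 23 = 0.

0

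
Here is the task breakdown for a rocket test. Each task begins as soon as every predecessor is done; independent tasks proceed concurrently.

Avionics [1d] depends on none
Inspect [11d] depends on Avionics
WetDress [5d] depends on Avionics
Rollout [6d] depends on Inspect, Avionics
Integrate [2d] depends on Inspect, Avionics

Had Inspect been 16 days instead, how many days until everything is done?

Baseline: Avionics→Inspect→Rollout = 1+11+6 = 18 → 18 days.
Inspect lies on that path, so at 16 days the path becomes 23 days.
No other chain overtakes it, so the finish is 23 days.

23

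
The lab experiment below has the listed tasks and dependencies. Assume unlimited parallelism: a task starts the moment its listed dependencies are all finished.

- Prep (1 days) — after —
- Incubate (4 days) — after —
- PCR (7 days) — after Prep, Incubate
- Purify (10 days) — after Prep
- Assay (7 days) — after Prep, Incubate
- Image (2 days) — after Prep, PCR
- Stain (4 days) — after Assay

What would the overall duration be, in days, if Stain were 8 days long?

19

Critical path before the change: Incubate→Assay→Stain = 4+7+4 = 15 giving 15 days.
Since Stain is critical, the +4 change carries straight to that chain (now 19 days).
The critical path is still Incubate→Assay→Stain; finish is now 19 days.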